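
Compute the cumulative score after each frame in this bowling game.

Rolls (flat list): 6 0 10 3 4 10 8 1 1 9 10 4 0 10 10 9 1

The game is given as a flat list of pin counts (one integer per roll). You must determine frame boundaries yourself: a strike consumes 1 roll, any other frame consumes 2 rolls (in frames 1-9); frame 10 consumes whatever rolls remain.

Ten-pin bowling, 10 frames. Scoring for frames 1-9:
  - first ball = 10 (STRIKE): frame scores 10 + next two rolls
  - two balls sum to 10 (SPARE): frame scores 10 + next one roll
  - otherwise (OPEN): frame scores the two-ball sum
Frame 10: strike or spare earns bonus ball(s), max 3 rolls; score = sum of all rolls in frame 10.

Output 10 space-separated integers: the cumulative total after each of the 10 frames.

Answer: 6 23 30 49 58 78 92 96 125 145

Derivation:
Frame 1: OPEN (6+0=6). Cumulative: 6
Frame 2: STRIKE. 10 + next two rolls (3+4) = 17. Cumulative: 23
Frame 3: OPEN (3+4=7). Cumulative: 30
Frame 4: STRIKE. 10 + next two rolls (8+1) = 19. Cumulative: 49
Frame 5: OPEN (8+1=9). Cumulative: 58
Frame 6: SPARE (1+9=10). 10 + next roll (10) = 20. Cumulative: 78
Frame 7: STRIKE. 10 + next two rolls (4+0) = 14. Cumulative: 92
Frame 8: OPEN (4+0=4). Cumulative: 96
Frame 9: STRIKE. 10 + next two rolls (10+9) = 29. Cumulative: 125
Frame 10: STRIKE. Sum of all frame-10 rolls (10+9+1) = 20. Cumulative: 145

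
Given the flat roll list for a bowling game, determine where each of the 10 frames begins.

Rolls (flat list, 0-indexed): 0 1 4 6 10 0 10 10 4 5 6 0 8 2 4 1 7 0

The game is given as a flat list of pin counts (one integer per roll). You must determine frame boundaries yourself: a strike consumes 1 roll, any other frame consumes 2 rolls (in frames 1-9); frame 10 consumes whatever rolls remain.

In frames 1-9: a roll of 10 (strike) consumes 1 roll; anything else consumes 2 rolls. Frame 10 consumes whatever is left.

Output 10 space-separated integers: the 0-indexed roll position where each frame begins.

Frame 1 starts at roll index 0: rolls=0,1 (sum=1), consumes 2 rolls
Frame 2 starts at roll index 2: rolls=4,6 (sum=10), consumes 2 rolls
Frame 3 starts at roll index 4: roll=10 (strike), consumes 1 roll
Frame 4 starts at roll index 5: rolls=0,10 (sum=10), consumes 2 rolls
Frame 5 starts at roll index 7: roll=10 (strike), consumes 1 roll
Frame 6 starts at roll index 8: rolls=4,5 (sum=9), consumes 2 rolls
Frame 7 starts at roll index 10: rolls=6,0 (sum=6), consumes 2 rolls
Frame 8 starts at roll index 12: rolls=8,2 (sum=10), consumes 2 rolls
Frame 9 starts at roll index 14: rolls=4,1 (sum=5), consumes 2 rolls
Frame 10 starts at roll index 16: 2 remaining rolls

Answer: 0 2 4 5 7 8 10 12 14 16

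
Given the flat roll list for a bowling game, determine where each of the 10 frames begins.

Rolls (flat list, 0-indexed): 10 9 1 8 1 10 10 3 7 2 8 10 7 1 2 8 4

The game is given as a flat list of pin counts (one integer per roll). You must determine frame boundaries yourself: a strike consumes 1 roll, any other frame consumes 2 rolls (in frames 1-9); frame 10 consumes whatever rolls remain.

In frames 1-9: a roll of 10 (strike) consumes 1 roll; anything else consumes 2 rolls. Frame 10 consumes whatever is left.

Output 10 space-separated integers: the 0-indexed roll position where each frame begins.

Answer: 0 1 3 5 6 7 9 11 12 14

Derivation:
Frame 1 starts at roll index 0: roll=10 (strike), consumes 1 roll
Frame 2 starts at roll index 1: rolls=9,1 (sum=10), consumes 2 rolls
Frame 3 starts at roll index 3: rolls=8,1 (sum=9), consumes 2 rolls
Frame 4 starts at roll index 5: roll=10 (strike), consumes 1 roll
Frame 5 starts at roll index 6: roll=10 (strike), consumes 1 roll
Frame 6 starts at roll index 7: rolls=3,7 (sum=10), consumes 2 rolls
Frame 7 starts at roll index 9: rolls=2,8 (sum=10), consumes 2 rolls
Frame 8 starts at roll index 11: roll=10 (strike), consumes 1 roll
Frame 9 starts at roll index 12: rolls=7,1 (sum=8), consumes 2 rolls
Frame 10 starts at roll index 14: 3 remaining rolls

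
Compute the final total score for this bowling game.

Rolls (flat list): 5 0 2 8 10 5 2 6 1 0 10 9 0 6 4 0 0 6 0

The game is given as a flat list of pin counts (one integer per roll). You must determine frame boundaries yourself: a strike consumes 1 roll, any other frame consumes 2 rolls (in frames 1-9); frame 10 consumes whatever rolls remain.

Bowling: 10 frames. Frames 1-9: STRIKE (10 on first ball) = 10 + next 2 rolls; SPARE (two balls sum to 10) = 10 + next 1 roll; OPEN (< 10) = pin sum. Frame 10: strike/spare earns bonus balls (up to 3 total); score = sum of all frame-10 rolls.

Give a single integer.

Frame 1: OPEN (5+0=5). Cumulative: 5
Frame 2: SPARE (2+8=10). 10 + next roll (10) = 20. Cumulative: 25
Frame 3: STRIKE. 10 + next two rolls (5+2) = 17. Cumulative: 42
Frame 4: OPEN (5+2=7). Cumulative: 49
Frame 5: OPEN (6+1=7). Cumulative: 56
Frame 6: SPARE (0+10=10). 10 + next roll (9) = 19. Cumulative: 75
Frame 7: OPEN (9+0=9). Cumulative: 84
Frame 8: SPARE (6+4=10). 10 + next roll (0) = 10. Cumulative: 94
Frame 9: OPEN (0+0=0). Cumulative: 94
Frame 10: OPEN. Sum of all frame-10 rolls (6+0) = 6. Cumulative: 100

Answer: 100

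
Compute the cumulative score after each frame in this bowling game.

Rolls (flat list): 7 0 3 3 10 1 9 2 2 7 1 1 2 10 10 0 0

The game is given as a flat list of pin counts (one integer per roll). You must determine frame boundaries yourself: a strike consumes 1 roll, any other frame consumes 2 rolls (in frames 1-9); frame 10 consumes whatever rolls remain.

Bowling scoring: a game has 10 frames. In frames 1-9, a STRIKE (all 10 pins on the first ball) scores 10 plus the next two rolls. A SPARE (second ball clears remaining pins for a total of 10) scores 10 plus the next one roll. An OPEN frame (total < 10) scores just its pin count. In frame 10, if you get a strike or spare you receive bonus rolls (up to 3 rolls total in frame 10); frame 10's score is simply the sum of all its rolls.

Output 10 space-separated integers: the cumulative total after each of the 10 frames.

Frame 1: OPEN (7+0=7). Cumulative: 7
Frame 2: OPEN (3+3=6). Cumulative: 13
Frame 3: STRIKE. 10 + next two rolls (1+9) = 20. Cumulative: 33
Frame 4: SPARE (1+9=10). 10 + next roll (2) = 12. Cumulative: 45
Frame 5: OPEN (2+2=4). Cumulative: 49
Frame 6: OPEN (7+1=8). Cumulative: 57
Frame 7: OPEN (1+2=3). Cumulative: 60
Frame 8: STRIKE. 10 + next two rolls (10+0) = 20. Cumulative: 80
Frame 9: STRIKE. 10 + next two rolls (0+0) = 10. Cumulative: 90
Frame 10: OPEN. Sum of all frame-10 rolls (0+0) = 0. Cumulative: 90

Answer: 7 13 33 45 49 57 60 80 90 90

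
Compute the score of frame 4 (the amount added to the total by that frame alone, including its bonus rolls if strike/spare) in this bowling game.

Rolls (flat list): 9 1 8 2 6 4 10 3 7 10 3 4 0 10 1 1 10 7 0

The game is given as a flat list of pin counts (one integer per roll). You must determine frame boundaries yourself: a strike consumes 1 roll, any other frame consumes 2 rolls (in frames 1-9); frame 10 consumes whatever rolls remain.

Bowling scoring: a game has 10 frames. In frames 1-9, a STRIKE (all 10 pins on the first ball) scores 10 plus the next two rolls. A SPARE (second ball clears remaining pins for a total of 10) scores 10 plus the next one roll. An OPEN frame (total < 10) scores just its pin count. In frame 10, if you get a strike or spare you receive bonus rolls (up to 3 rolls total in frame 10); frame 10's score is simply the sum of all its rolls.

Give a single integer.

Frame 1: SPARE (9+1=10). 10 + next roll (8) = 18. Cumulative: 18
Frame 2: SPARE (8+2=10). 10 + next roll (6) = 16. Cumulative: 34
Frame 3: SPARE (6+4=10). 10 + next roll (10) = 20. Cumulative: 54
Frame 4: STRIKE. 10 + next two rolls (3+7) = 20. Cumulative: 74
Frame 5: SPARE (3+7=10). 10 + next roll (10) = 20. Cumulative: 94
Frame 6: STRIKE. 10 + next two rolls (3+4) = 17. Cumulative: 111

Answer: 20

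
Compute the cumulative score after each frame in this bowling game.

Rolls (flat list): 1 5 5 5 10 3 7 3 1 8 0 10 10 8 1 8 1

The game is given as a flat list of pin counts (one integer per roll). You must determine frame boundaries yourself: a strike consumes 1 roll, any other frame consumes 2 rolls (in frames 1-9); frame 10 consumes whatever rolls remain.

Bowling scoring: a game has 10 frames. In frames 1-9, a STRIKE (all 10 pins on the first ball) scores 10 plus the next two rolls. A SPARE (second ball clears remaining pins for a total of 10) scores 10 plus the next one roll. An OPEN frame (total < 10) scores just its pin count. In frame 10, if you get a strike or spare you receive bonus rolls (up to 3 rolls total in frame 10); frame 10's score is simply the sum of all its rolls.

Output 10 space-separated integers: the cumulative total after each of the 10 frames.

Frame 1: OPEN (1+5=6). Cumulative: 6
Frame 2: SPARE (5+5=10). 10 + next roll (10) = 20. Cumulative: 26
Frame 3: STRIKE. 10 + next two rolls (3+7) = 20. Cumulative: 46
Frame 4: SPARE (3+7=10). 10 + next roll (3) = 13. Cumulative: 59
Frame 5: OPEN (3+1=4). Cumulative: 63
Frame 6: OPEN (8+0=8). Cumulative: 71
Frame 7: STRIKE. 10 + next two rolls (10+8) = 28. Cumulative: 99
Frame 8: STRIKE. 10 + next two rolls (8+1) = 19. Cumulative: 118
Frame 9: OPEN (8+1=9). Cumulative: 127
Frame 10: OPEN. Sum of all frame-10 rolls (8+1) = 9. Cumulative: 136

Answer: 6 26 46 59 63 71 99 118 127 136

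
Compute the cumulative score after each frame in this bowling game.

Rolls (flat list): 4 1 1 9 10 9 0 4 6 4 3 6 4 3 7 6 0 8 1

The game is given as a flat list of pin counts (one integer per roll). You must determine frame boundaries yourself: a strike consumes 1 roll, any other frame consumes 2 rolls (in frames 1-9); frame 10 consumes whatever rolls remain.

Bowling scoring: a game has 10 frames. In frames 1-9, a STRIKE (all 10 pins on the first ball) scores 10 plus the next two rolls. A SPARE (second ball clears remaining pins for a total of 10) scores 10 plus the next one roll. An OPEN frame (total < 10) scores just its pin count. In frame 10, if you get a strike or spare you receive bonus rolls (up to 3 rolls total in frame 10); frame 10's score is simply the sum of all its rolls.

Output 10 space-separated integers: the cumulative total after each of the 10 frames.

Frame 1: OPEN (4+1=5). Cumulative: 5
Frame 2: SPARE (1+9=10). 10 + next roll (10) = 20. Cumulative: 25
Frame 3: STRIKE. 10 + next two rolls (9+0) = 19. Cumulative: 44
Frame 4: OPEN (9+0=9). Cumulative: 53
Frame 5: SPARE (4+6=10). 10 + next roll (4) = 14. Cumulative: 67
Frame 6: OPEN (4+3=7). Cumulative: 74
Frame 7: SPARE (6+4=10). 10 + next roll (3) = 13. Cumulative: 87
Frame 8: SPARE (3+7=10). 10 + next roll (6) = 16. Cumulative: 103
Frame 9: OPEN (6+0=6). Cumulative: 109
Frame 10: OPEN. Sum of all frame-10 rolls (8+1) = 9. Cumulative: 118

Answer: 5 25 44 53 67 74 87 103 109 118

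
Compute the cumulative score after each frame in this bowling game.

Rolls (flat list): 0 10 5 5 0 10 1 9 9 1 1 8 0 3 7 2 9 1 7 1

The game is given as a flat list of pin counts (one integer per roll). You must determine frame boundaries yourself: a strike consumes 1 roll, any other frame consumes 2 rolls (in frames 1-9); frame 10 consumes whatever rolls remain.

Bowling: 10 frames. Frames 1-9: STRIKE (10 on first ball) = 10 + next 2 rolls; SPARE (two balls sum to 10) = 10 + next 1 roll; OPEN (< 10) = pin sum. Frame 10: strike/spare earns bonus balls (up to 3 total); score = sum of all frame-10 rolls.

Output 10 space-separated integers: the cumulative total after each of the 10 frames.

Answer: 15 25 36 55 66 75 78 87 104 112

Derivation:
Frame 1: SPARE (0+10=10). 10 + next roll (5) = 15. Cumulative: 15
Frame 2: SPARE (5+5=10). 10 + next roll (0) = 10. Cumulative: 25
Frame 3: SPARE (0+10=10). 10 + next roll (1) = 11. Cumulative: 36
Frame 4: SPARE (1+9=10). 10 + next roll (9) = 19. Cumulative: 55
Frame 5: SPARE (9+1=10). 10 + next roll (1) = 11. Cumulative: 66
Frame 6: OPEN (1+8=9). Cumulative: 75
Frame 7: OPEN (0+3=3). Cumulative: 78
Frame 8: OPEN (7+2=9). Cumulative: 87
Frame 9: SPARE (9+1=10). 10 + next roll (7) = 17. Cumulative: 104
Frame 10: OPEN. Sum of all frame-10 rolls (7+1) = 8. Cumulative: 112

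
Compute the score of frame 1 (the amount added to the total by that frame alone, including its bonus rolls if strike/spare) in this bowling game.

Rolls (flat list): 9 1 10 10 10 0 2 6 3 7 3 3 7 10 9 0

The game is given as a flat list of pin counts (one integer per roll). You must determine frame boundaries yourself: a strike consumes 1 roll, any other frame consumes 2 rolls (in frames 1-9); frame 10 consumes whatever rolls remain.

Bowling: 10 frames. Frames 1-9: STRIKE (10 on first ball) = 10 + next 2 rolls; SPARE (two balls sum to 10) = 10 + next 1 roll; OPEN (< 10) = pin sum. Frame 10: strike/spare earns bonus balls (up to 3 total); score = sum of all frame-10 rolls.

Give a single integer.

Frame 1: SPARE (9+1=10). 10 + next roll (10) = 20. Cumulative: 20
Frame 2: STRIKE. 10 + next two rolls (10+10) = 30. Cumulative: 50
Frame 3: STRIKE. 10 + next two rolls (10+0) = 20. Cumulative: 70

Answer: 20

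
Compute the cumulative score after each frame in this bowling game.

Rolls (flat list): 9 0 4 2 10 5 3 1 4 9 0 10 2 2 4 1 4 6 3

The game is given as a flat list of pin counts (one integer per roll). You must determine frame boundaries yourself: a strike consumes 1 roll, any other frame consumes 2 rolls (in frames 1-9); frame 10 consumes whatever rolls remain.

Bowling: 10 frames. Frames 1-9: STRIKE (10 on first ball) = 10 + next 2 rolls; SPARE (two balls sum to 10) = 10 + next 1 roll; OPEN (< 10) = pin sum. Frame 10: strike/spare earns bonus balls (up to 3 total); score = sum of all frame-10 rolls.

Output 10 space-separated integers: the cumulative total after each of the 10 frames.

Frame 1: OPEN (9+0=9). Cumulative: 9
Frame 2: OPEN (4+2=6). Cumulative: 15
Frame 3: STRIKE. 10 + next two rolls (5+3) = 18. Cumulative: 33
Frame 4: OPEN (5+3=8). Cumulative: 41
Frame 5: OPEN (1+4=5). Cumulative: 46
Frame 6: OPEN (9+0=9). Cumulative: 55
Frame 7: STRIKE. 10 + next two rolls (2+2) = 14. Cumulative: 69
Frame 8: OPEN (2+2=4). Cumulative: 73
Frame 9: OPEN (4+1=5). Cumulative: 78
Frame 10: SPARE. Sum of all frame-10 rolls (4+6+3) = 13. Cumulative: 91

Answer: 9 15 33 41 46 55 69 73 78 91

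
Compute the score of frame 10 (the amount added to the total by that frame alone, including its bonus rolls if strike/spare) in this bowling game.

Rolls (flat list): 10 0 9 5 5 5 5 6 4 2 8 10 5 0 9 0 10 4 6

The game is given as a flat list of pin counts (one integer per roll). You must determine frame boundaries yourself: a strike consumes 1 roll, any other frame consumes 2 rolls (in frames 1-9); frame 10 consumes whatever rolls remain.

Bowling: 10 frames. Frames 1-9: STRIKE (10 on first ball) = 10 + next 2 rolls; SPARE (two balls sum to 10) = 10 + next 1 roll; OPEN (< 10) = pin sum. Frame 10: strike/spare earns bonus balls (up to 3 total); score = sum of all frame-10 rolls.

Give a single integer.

Answer: 20

Derivation:
Frame 1: STRIKE. 10 + next two rolls (0+9) = 19. Cumulative: 19
Frame 2: OPEN (0+9=9). Cumulative: 28
Frame 3: SPARE (5+5=10). 10 + next roll (5) = 15. Cumulative: 43
Frame 4: SPARE (5+5=10). 10 + next roll (6) = 16. Cumulative: 59
Frame 5: SPARE (6+4=10). 10 + next roll (2) = 12. Cumulative: 71
Frame 6: SPARE (2+8=10). 10 + next roll (10) = 20. Cumulative: 91
Frame 7: STRIKE. 10 + next two rolls (5+0) = 15. Cumulative: 106
Frame 8: OPEN (5+0=5). Cumulative: 111
Frame 9: OPEN (9+0=9). Cumulative: 120
Frame 10: STRIKE. Sum of all frame-10 rolls (10+4+6) = 20. Cumulative: 140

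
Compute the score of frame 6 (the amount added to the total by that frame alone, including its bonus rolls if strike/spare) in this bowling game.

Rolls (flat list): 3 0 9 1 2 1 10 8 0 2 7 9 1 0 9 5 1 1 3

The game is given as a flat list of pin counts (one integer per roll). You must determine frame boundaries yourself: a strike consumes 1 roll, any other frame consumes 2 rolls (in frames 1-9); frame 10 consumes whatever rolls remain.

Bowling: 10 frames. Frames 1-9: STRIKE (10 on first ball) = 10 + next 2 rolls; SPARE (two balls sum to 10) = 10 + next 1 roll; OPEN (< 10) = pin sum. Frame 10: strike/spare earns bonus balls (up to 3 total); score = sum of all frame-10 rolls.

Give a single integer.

Frame 1: OPEN (3+0=3). Cumulative: 3
Frame 2: SPARE (9+1=10). 10 + next roll (2) = 12. Cumulative: 15
Frame 3: OPEN (2+1=3). Cumulative: 18
Frame 4: STRIKE. 10 + next two rolls (8+0) = 18. Cumulative: 36
Frame 5: OPEN (8+0=8). Cumulative: 44
Frame 6: OPEN (2+7=9). Cumulative: 53
Frame 7: SPARE (9+1=10). 10 + next roll (0) = 10. Cumulative: 63
Frame 8: OPEN (0+9=9). Cumulative: 72

Answer: 9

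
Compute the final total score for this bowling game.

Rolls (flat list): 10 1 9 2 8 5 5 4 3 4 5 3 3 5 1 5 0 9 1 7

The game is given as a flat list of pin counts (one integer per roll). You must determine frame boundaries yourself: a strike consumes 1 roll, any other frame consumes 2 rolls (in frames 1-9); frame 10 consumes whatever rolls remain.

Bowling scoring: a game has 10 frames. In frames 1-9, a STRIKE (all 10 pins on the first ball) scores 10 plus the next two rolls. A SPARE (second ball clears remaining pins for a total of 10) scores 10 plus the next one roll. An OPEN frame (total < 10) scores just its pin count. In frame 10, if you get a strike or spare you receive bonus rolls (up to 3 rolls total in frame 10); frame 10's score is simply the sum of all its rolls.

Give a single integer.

Frame 1: STRIKE. 10 + next two rolls (1+9) = 20. Cumulative: 20
Frame 2: SPARE (1+9=10). 10 + next roll (2) = 12. Cumulative: 32
Frame 3: SPARE (2+8=10). 10 + next roll (5) = 15. Cumulative: 47
Frame 4: SPARE (5+5=10). 10 + next roll (4) = 14. Cumulative: 61
Frame 5: OPEN (4+3=7). Cumulative: 68
Frame 6: OPEN (4+5=9). Cumulative: 77
Frame 7: OPEN (3+3=6). Cumulative: 83
Frame 8: OPEN (5+1=6). Cumulative: 89
Frame 9: OPEN (5+0=5). Cumulative: 94
Frame 10: SPARE. Sum of all frame-10 rolls (9+1+7) = 17. Cumulative: 111

Answer: 111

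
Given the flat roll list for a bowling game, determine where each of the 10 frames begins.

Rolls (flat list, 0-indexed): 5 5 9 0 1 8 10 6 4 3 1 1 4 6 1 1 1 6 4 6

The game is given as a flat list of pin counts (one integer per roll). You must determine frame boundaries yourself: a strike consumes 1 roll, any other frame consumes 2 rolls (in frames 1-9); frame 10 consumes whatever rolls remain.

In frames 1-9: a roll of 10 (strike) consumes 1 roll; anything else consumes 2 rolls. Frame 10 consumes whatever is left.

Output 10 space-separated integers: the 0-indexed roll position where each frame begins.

Frame 1 starts at roll index 0: rolls=5,5 (sum=10), consumes 2 rolls
Frame 2 starts at roll index 2: rolls=9,0 (sum=9), consumes 2 rolls
Frame 3 starts at roll index 4: rolls=1,8 (sum=9), consumes 2 rolls
Frame 4 starts at roll index 6: roll=10 (strike), consumes 1 roll
Frame 5 starts at roll index 7: rolls=6,4 (sum=10), consumes 2 rolls
Frame 6 starts at roll index 9: rolls=3,1 (sum=4), consumes 2 rolls
Frame 7 starts at roll index 11: rolls=1,4 (sum=5), consumes 2 rolls
Frame 8 starts at roll index 13: rolls=6,1 (sum=7), consumes 2 rolls
Frame 9 starts at roll index 15: rolls=1,1 (sum=2), consumes 2 rolls
Frame 10 starts at roll index 17: 3 remaining rolls

Answer: 0 2 4 6 7 9 11 13 15 17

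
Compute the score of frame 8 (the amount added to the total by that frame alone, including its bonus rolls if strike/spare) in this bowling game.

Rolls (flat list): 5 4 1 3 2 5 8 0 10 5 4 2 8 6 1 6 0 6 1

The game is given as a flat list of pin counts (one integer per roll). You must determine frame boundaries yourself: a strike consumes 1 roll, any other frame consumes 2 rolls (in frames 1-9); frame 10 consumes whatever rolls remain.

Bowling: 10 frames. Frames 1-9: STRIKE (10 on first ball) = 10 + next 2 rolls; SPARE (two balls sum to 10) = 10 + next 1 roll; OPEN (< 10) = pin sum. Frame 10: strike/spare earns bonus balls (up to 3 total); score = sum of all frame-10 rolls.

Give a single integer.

Answer: 7

Derivation:
Frame 1: OPEN (5+4=9). Cumulative: 9
Frame 2: OPEN (1+3=4). Cumulative: 13
Frame 3: OPEN (2+5=7). Cumulative: 20
Frame 4: OPEN (8+0=8). Cumulative: 28
Frame 5: STRIKE. 10 + next two rolls (5+4) = 19. Cumulative: 47
Frame 6: OPEN (5+4=9). Cumulative: 56
Frame 7: SPARE (2+8=10). 10 + next roll (6) = 16. Cumulative: 72
Frame 8: OPEN (6+1=7). Cumulative: 79
Frame 9: OPEN (6+0=6). Cumulative: 85
Frame 10: OPEN. Sum of all frame-10 rolls (6+1) = 7. Cumulative: 92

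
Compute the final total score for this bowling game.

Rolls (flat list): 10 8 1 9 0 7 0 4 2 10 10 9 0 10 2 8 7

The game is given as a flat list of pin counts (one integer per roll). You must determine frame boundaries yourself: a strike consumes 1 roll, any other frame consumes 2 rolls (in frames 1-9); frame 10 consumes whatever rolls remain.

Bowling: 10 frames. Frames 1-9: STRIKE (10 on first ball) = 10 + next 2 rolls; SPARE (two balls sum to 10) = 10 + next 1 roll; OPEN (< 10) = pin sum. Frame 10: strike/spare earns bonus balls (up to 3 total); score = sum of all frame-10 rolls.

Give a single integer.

Frame 1: STRIKE. 10 + next two rolls (8+1) = 19. Cumulative: 19
Frame 2: OPEN (8+1=9). Cumulative: 28
Frame 3: OPEN (9+0=9). Cumulative: 37
Frame 4: OPEN (7+0=7). Cumulative: 44
Frame 5: OPEN (4+2=6). Cumulative: 50
Frame 6: STRIKE. 10 + next two rolls (10+9) = 29. Cumulative: 79
Frame 7: STRIKE. 10 + next two rolls (9+0) = 19. Cumulative: 98
Frame 8: OPEN (9+0=9). Cumulative: 107
Frame 9: STRIKE. 10 + next two rolls (2+8) = 20. Cumulative: 127
Frame 10: SPARE. Sum of all frame-10 rolls (2+8+7) = 17. Cumulative: 144

Answer: 144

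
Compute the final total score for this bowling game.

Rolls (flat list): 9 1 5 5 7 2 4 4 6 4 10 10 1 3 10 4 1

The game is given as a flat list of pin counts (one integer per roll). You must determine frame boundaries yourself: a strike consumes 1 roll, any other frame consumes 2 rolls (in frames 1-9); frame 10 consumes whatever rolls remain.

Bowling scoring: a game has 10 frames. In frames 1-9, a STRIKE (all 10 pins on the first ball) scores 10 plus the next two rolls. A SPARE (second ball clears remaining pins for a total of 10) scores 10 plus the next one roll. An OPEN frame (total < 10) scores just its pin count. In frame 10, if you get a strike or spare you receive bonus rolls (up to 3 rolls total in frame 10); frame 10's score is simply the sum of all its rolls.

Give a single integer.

Answer: 128

Derivation:
Frame 1: SPARE (9+1=10). 10 + next roll (5) = 15. Cumulative: 15
Frame 2: SPARE (5+5=10). 10 + next roll (7) = 17. Cumulative: 32
Frame 3: OPEN (7+2=9). Cumulative: 41
Frame 4: OPEN (4+4=8). Cumulative: 49
Frame 5: SPARE (6+4=10). 10 + next roll (10) = 20. Cumulative: 69
Frame 6: STRIKE. 10 + next two rolls (10+1) = 21. Cumulative: 90
Frame 7: STRIKE. 10 + next two rolls (1+3) = 14. Cumulative: 104
Frame 8: OPEN (1+3=4). Cumulative: 108
Frame 9: STRIKE. 10 + next two rolls (4+1) = 15. Cumulative: 123
Frame 10: OPEN. Sum of all frame-10 rolls (4+1) = 5. Cumulative: 128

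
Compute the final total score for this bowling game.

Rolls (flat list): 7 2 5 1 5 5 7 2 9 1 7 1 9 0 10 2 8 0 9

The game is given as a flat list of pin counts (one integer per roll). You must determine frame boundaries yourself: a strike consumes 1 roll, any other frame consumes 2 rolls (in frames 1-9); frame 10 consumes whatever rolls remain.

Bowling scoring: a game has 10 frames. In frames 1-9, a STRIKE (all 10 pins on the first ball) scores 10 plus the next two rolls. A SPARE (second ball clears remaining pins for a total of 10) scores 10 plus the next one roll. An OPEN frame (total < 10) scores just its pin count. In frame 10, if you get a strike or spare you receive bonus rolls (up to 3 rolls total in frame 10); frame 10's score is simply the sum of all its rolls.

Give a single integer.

Answer: 114

Derivation:
Frame 1: OPEN (7+2=9). Cumulative: 9
Frame 2: OPEN (5+1=6). Cumulative: 15
Frame 3: SPARE (5+5=10). 10 + next roll (7) = 17. Cumulative: 32
Frame 4: OPEN (7+2=9). Cumulative: 41
Frame 5: SPARE (9+1=10). 10 + next roll (7) = 17. Cumulative: 58
Frame 6: OPEN (7+1=8). Cumulative: 66
Frame 7: OPEN (9+0=9). Cumulative: 75
Frame 8: STRIKE. 10 + next two rolls (2+8) = 20. Cumulative: 95
Frame 9: SPARE (2+8=10). 10 + next roll (0) = 10. Cumulative: 105
Frame 10: OPEN. Sum of all frame-10 rolls (0+9) = 9. Cumulative: 114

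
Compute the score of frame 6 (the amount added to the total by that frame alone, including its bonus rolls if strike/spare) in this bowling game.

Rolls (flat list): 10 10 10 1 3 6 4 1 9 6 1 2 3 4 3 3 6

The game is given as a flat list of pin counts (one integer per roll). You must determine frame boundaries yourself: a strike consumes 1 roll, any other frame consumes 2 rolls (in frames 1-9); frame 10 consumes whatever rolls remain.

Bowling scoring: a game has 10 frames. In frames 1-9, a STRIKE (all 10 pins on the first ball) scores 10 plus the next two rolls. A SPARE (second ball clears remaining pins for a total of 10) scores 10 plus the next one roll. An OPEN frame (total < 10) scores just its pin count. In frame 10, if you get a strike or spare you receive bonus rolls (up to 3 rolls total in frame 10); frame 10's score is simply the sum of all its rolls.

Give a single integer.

Frame 1: STRIKE. 10 + next two rolls (10+10) = 30. Cumulative: 30
Frame 2: STRIKE. 10 + next two rolls (10+1) = 21. Cumulative: 51
Frame 3: STRIKE. 10 + next two rolls (1+3) = 14. Cumulative: 65
Frame 4: OPEN (1+3=4). Cumulative: 69
Frame 5: SPARE (6+4=10). 10 + next roll (1) = 11. Cumulative: 80
Frame 6: SPARE (1+9=10). 10 + next roll (6) = 16. Cumulative: 96
Frame 7: OPEN (6+1=7). Cumulative: 103
Frame 8: OPEN (2+3=5). Cumulative: 108

Answer: 16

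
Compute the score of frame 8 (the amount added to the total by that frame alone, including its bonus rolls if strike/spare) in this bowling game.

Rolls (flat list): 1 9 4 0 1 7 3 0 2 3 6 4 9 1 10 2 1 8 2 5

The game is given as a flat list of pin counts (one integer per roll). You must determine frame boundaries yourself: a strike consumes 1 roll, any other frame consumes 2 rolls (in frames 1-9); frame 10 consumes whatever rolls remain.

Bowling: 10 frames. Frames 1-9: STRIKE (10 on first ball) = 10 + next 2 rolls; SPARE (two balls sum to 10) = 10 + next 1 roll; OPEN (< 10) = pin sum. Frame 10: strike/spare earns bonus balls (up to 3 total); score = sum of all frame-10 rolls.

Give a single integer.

Frame 1: SPARE (1+9=10). 10 + next roll (4) = 14. Cumulative: 14
Frame 2: OPEN (4+0=4). Cumulative: 18
Frame 3: OPEN (1+7=8). Cumulative: 26
Frame 4: OPEN (3+0=3). Cumulative: 29
Frame 5: OPEN (2+3=5). Cumulative: 34
Frame 6: SPARE (6+4=10). 10 + next roll (9) = 19. Cumulative: 53
Frame 7: SPARE (9+1=10). 10 + next roll (10) = 20. Cumulative: 73
Frame 8: STRIKE. 10 + next two rolls (2+1) = 13. Cumulative: 86
Frame 9: OPEN (2+1=3). Cumulative: 89
Frame 10: SPARE. Sum of all frame-10 rolls (8+2+5) = 15. Cumulative: 104

Answer: 13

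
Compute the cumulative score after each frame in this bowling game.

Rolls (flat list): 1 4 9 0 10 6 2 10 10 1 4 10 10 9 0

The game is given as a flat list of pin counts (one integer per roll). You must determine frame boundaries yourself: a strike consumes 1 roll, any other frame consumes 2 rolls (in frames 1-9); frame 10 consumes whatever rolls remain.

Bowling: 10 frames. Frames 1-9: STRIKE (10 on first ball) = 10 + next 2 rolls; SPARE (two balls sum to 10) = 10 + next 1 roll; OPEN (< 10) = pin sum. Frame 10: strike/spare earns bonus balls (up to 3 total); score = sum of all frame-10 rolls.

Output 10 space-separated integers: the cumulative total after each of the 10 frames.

Answer: 5 14 32 40 61 76 81 110 129 138

Derivation:
Frame 1: OPEN (1+4=5). Cumulative: 5
Frame 2: OPEN (9+0=9). Cumulative: 14
Frame 3: STRIKE. 10 + next two rolls (6+2) = 18. Cumulative: 32
Frame 4: OPEN (6+2=8). Cumulative: 40
Frame 5: STRIKE. 10 + next two rolls (10+1) = 21. Cumulative: 61
Frame 6: STRIKE. 10 + next two rolls (1+4) = 15. Cumulative: 76
Frame 7: OPEN (1+4=5). Cumulative: 81
Frame 8: STRIKE. 10 + next two rolls (10+9) = 29. Cumulative: 110
Frame 9: STRIKE. 10 + next two rolls (9+0) = 19. Cumulative: 129
Frame 10: OPEN. Sum of all frame-10 rolls (9+0) = 9. Cumulative: 138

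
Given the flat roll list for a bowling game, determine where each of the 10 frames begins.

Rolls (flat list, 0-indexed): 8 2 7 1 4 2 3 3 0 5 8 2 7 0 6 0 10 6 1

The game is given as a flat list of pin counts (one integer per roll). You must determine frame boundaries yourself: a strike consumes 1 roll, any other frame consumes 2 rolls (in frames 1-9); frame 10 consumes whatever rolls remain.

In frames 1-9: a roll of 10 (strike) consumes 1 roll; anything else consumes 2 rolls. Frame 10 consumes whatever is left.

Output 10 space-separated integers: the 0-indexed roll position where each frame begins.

Frame 1 starts at roll index 0: rolls=8,2 (sum=10), consumes 2 rolls
Frame 2 starts at roll index 2: rolls=7,1 (sum=8), consumes 2 rolls
Frame 3 starts at roll index 4: rolls=4,2 (sum=6), consumes 2 rolls
Frame 4 starts at roll index 6: rolls=3,3 (sum=6), consumes 2 rolls
Frame 5 starts at roll index 8: rolls=0,5 (sum=5), consumes 2 rolls
Frame 6 starts at roll index 10: rolls=8,2 (sum=10), consumes 2 rolls
Frame 7 starts at roll index 12: rolls=7,0 (sum=7), consumes 2 rolls
Frame 8 starts at roll index 14: rolls=6,0 (sum=6), consumes 2 rolls
Frame 9 starts at roll index 16: roll=10 (strike), consumes 1 roll
Frame 10 starts at roll index 17: 2 remaining rolls

Answer: 0 2 4 6 8 10 12 14 16 17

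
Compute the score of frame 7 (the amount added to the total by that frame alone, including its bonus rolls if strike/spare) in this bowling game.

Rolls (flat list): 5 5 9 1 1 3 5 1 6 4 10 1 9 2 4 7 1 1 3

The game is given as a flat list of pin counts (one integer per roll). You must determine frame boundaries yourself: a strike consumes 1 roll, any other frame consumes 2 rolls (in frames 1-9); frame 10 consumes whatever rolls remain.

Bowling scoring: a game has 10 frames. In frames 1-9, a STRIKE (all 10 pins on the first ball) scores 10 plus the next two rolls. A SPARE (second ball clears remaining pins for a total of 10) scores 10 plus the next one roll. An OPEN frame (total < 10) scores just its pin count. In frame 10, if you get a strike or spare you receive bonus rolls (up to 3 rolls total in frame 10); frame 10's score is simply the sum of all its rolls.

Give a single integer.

Frame 1: SPARE (5+5=10). 10 + next roll (9) = 19. Cumulative: 19
Frame 2: SPARE (9+1=10). 10 + next roll (1) = 11. Cumulative: 30
Frame 3: OPEN (1+3=4). Cumulative: 34
Frame 4: OPEN (5+1=6). Cumulative: 40
Frame 5: SPARE (6+4=10). 10 + next roll (10) = 20. Cumulative: 60
Frame 6: STRIKE. 10 + next two rolls (1+9) = 20. Cumulative: 80
Frame 7: SPARE (1+9=10). 10 + next roll (2) = 12. Cumulative: 92
Frame 8: OPEN (2+4=6). Cumulative: 98
Frame 9: OPEN (7+1=8). Cumulative: 106

Answer: 12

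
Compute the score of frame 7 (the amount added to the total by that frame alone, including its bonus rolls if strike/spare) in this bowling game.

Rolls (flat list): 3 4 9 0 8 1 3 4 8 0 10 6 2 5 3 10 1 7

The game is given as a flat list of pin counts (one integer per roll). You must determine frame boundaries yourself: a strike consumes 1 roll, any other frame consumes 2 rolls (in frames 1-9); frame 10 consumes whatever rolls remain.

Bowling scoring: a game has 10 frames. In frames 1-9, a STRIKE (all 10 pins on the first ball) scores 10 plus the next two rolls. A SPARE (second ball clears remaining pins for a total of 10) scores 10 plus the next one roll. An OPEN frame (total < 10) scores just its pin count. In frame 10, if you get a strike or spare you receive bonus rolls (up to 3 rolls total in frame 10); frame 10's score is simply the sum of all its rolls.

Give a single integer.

Answer: 8

Derivation:
Frame 1: OPEN (3+4=7). Cumulative: 7
Frame 2: OPEN (9+0=9). Cumulative: 16
Frame 3: OPEN (8+1=9). Cumulative: 25
Frame 4: OPEN (3+4=7). Cumulative: 32
Frame 5: OPEN (8+0=8). Cumulative: 40
Frame 6: STRIKE. 10 + next two rolls (6+2) = 18. Cumulative: 58
Frame 7: OPEN (6+2=8). Cumulative: 66
Frame 8: OPEN (5+3=8). Cumulative: 74
Frame 9: STRIKE. 10 + next two rolls (1+7) = 18. Cumulative: 92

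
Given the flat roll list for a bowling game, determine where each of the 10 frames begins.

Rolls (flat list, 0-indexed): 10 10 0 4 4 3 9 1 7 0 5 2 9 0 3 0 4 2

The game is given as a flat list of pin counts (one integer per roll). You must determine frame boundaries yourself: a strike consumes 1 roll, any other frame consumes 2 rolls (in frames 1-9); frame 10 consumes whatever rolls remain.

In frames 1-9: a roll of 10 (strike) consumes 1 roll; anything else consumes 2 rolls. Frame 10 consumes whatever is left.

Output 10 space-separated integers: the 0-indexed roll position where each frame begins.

Answer: 0 1 2 4 6 8 10 12 14 16

Derivation:
Frame 1 starts at roll index 0: roll=10 (strike), consumes 1 roll
Frame 2 starts at roll index 1: roll=10 (strike), consumes 1 roll
Frame 3 starts at roll index 2: rolls=0,4 (sum=4), consumes 2 rolls
Frame 4 starts at roll index 4: rolls=4,3 (sum=7), consumes 2 rolls
Frame 5 starts at roll index 6: rolls=9,1 (sum=10), consumes 2 rolls
Frame 6 starts at roll index 8: rolls=7,0 (sum=7), consumes 2 rolls
Frame 7 starts at roll index 10: rolls=5,2 (sum=7), consumes 2 rolls
Frame 8 starts at roll index 12: rolls=9,0 (sum=9), consumes 2 rolls
Frame 9 starts at roll index 14: rolls=3,0 (sum=3), consumes 2 rolls
Frame 10 starts at roll index 16: 2 remaining rolls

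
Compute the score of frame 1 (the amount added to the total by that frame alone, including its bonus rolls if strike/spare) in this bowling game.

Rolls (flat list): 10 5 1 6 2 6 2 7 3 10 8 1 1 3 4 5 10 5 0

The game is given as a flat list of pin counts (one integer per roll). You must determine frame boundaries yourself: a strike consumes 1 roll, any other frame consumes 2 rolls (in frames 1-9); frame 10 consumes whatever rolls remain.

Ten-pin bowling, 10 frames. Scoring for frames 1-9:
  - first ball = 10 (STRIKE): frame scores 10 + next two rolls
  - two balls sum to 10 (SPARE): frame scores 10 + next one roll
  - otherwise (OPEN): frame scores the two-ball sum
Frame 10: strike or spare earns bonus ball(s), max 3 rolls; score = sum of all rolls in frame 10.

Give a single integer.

Answer: 16

Derivation:
Frame 1: STRIKE. 10 + next two rolls (5+1) = 16. Cumulative: 16
Frame 2: OPEN (5+1=6). Cumulative: 22
Frame 3: OPEN (6+2=8). Cumulative: 30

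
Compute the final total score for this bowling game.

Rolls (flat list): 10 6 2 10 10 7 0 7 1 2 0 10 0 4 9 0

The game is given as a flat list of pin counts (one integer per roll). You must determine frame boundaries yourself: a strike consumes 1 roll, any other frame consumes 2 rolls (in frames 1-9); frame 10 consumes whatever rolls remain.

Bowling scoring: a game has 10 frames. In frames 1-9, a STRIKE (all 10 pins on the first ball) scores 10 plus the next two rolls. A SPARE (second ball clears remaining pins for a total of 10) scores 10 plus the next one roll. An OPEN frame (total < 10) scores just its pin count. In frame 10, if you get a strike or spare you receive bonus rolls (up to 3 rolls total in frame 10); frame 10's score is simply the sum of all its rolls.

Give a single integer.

Answer: 114

Derivation:
Frame 1: STRIKE. 10 + next two rolls (6+2) = 18. Cumulative: 18
Frame 2: OPEN (6+2=8). Cumulative: 26
Frame 3: STRIKE. 10 + next two rolls (10+7) = 27. Cumulative: 53
Frame 4: STRIKE. 10 + next two rolls (7+0) = 17. Cumulative: 70
Frame 5: OPEN (7+0=7). Cumulative: 77
Frame 6: OPEN (7+1=8). Cumulative: 85
Frame 7: OPEN (2+0=2). Cumulative: 87
Frame 8: STRIKE. 10 + next two rolls (0+4) = 14. Cumulative: 101
Frame 9: OPEN (0+4=4). Cumulative: 105
Frame 10: OPEN. Sum of all frame-10 rolls (9+0) = 9. Cumulative: 114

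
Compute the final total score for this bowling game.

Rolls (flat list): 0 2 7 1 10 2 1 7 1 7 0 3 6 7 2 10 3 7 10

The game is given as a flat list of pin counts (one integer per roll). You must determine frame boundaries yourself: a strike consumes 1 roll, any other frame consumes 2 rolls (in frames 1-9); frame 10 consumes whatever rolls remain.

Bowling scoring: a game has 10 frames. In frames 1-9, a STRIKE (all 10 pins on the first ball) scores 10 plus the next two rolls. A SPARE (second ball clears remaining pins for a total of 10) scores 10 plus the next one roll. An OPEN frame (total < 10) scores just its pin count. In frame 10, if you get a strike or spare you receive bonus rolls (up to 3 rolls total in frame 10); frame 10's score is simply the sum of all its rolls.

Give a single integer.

Answer: 99

Derivation:
Frame 1: OPEN (0+2=2). Cumulative: 2
Frame 2: OPEN (7+1=8). Cumulative: 10
Frame 3: STRIKE. 10 + next two rolls (2+1) = 13. Cumulative: 23
Frame 4: OPEN (2+1=3). Cumulative: 26
Frame 5: OPEN (7+1=8). Cumulative: 34
Frame 6: OPEN (7+0=7). Cumulative: 41
Frame 7: OPEN (3+6=9). Cumulative: 50
Frame 8: OPEN (7+2=9). Cumulative: 59
Frame 9: STRIKE. 10 + next two rolls (3+7) = 20. Cumulative: 79
Frame 10: SPARE. Sum of all frame-10 rolls (3+7+10) = 20. Cumulative: 99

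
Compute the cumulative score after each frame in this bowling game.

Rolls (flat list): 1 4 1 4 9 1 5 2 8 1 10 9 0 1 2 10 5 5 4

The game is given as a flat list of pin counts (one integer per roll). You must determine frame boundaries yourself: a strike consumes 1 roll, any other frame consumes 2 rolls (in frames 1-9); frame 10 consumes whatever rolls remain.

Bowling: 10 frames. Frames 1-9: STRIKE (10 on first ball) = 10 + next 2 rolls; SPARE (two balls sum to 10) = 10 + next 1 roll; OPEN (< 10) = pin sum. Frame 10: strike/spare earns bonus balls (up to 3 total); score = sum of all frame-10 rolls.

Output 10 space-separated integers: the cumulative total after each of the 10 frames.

Frame 1: OPEN (1+4=5). Cumulative: 5
Frame 2: OPEN (1+4=5). Cumulative: 10
Frame 3: SPARE (9+1=10). 10 + next roll (5) = 15. Cumulative: 25
Frame 4: OPEN (5+2=7). Cumulative: 32
Frame 5: OPEN (8+1=9). Cumulative: 41
Frame 6: STRIKE. 10 + next two rolls (9+0) = 19. Cumulative: 60
Frame 7: OPEN (9+0=9). Cumulative: 69
Frame 8: OPEN (1+2=3). Cumulative: 72
Frame 9: STRIKE. 10 + next two rolls (5+5) = 20. Cumulative: 92
Frame 10: SPARE. Sum of all frame-10 rolls (5+5+4) = 14. Cumulative: 106

Answer: 5 10 25 32 41 60 69 72 92 106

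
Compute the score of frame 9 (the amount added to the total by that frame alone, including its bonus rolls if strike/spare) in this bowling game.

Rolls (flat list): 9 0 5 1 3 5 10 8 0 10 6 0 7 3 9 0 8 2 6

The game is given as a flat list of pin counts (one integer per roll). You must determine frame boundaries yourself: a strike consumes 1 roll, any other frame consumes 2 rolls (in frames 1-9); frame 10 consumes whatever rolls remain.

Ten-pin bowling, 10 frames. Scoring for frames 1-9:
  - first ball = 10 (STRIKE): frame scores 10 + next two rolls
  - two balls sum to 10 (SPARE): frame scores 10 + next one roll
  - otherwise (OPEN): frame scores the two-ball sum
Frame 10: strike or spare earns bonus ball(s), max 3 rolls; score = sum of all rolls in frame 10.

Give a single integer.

Answer: 9

Derivation:
Frame 1: OPEN (9+0=9). Cumulative: 9
Frame 2: OPEN (5+1=6). Cumulative: 15
Frame 3: OPEN (3+5=8). Cumulative: 23
Frame 4: STRIKE. 10 + next two rolls (8+0) = 18. Cumulative: 41
Frame 5: OPEN (8+0=8). Cumulative: 49
Frame 6: STRIKE. 10 + next two rolls (6+0) = 16. Cumulative: 65
Frame 7: OPEN (6+0=6). Cumulative: 71
Frame 8: SPARE (7+3=10). 10 + next roll (9) = 19. Cumulative: 90
Frame 9: OPEN (9+0=9). Cumulative: 99
Frame 10: SPARE. Sum of all frame-10 rolls (8+2+6) = 16. Cumulative: 115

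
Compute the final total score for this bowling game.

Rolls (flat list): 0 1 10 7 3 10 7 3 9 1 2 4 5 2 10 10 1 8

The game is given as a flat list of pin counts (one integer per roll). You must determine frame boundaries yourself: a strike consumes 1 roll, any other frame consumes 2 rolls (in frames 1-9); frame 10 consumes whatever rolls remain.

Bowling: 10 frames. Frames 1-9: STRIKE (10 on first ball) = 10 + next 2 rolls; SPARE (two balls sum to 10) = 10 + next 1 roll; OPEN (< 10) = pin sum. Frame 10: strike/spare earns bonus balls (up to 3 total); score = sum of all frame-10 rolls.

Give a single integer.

Answer: 145

Derivation:
Frame 1: OPEN (0+1=1). Cumulative: 1
Frame 2: STRIKE. 10 + next two rolls (7+3) = 20. Cumulative: 21
Frame 3: SPARE (7+3=10). 10 + next roll (10) = 20. Cumulative: 41
Frame 4: STRIKE. 10 + next two rolls (7+3) = 20. Cumulative: 61
Frame 5: SPARE (7+3=10). 10 + next roll (9) = 19. Cumulative: 80
Frame 6: SPARE (9+1=10). 10 + next roll (2) = 12. Cumulative: 92
Frame 7: OPEN (2+4=6). Cumulative: 98
Frame 8: OPEN (5+2=7). Cumulative: 105
Frame 9: STRIKE. 10 + next two rolls (10+1) = 21. Cumulative: 126
Frame 10: STRIKE. Sum of all frame-10 rolls (10+1+8) = 19. Cumulative: 145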